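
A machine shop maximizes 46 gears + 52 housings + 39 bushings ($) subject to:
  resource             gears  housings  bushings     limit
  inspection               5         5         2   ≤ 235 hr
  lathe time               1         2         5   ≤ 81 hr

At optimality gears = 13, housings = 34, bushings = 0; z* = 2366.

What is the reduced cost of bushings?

At the optimum: inspection uses 235 of 235 (binding); lathe time uses 81 of 81 (binding).
From A_Bᵀ y = c: 5·y_inspection + 1·y_lathe time = 46; 5·y_inspection + 2·y_lathe time = 52.
This yields shadow prices y_inspection = 8, y_lathe time = 6.
Reduced cost of bushings: c₃ − yᵀa₃ = 39 − (8·2 + 6·5) = 39 − 46 = -7.

-7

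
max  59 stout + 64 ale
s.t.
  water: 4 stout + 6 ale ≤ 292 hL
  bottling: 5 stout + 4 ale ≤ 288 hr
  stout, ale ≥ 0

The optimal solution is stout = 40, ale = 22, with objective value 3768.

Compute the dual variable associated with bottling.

Both water and bottling are binding at x*.
The binding rows give the dual system: 4·y_water + 5·y_bottling = 59 and 6·y_water + 4·y_bottling = 64.
Solving: y_water = 6, y_bottling = 7.
Shadow price of bottling = 7.

7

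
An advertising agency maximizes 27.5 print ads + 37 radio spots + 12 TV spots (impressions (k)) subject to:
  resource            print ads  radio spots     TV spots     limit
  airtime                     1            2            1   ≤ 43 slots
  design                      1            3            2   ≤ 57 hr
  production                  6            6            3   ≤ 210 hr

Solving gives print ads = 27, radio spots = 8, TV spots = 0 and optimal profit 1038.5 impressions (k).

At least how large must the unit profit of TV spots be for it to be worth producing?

Binding: airtime and production. Non-binding: design (6 unused).
Since design is not tight, its dual is 0.
Dual feasibility on the basic columns requires 1·y_airtime + 6·y_production = 27.5, 2·y_airtime + 6·y_production = 37.
Solving: y_airtime = 9.5, y_production = 3.
TV spots enters the basis when its profit ≥ yᵀa₃ = 9.5·1 + 3·3 = 18.5.

18.5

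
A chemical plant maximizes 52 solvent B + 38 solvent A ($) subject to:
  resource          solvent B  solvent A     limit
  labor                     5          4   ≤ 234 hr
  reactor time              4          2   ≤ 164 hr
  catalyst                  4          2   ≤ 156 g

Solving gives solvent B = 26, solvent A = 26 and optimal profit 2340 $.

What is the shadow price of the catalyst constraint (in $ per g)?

3

Binding: labor and catalyst. Non-binding: reactor time (8 unused).
By complementary slackness, y = 0 for the non-binding constraint.
Dual feasibility on the basic columns requires 5·y_labor + 4·y_catalyst = 52, 4·y_labor + 2·y_catalyst = 38.
This yields shadow prices y_labor = 8, y_catalyst = 3.
Shadow price of catalyst = 3.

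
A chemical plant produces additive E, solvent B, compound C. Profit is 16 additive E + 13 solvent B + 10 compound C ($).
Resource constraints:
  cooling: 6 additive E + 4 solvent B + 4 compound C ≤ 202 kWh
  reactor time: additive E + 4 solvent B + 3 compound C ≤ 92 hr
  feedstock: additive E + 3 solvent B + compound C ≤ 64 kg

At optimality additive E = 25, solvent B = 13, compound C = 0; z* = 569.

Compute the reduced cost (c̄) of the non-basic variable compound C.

Check each constraint at x*: cooling 202/202 (tight); reactor time 77/92 (slack 15); feedstock 64/64 (tight).
Since reactor time is not tight, its dual is 0.
From A_Bᵀ y = c: 6·y_cooling + 1·y_feedstock = 16; 4·y_cooling + 3·y_feedstock = 13.
This yields shadow prices y_cooling = 2.5, y_feedstock = 1.
Reduced cost of compound C: c₃ − yᵀa₃ = 10 − (2.5·4 + 1·1) = 10 − 11 = -1.

-1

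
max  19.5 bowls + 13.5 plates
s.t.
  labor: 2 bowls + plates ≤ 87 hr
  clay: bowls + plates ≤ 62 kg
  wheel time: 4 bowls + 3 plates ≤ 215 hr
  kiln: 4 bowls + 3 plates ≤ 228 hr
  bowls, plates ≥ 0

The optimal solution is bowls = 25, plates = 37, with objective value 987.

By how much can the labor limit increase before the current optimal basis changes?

4

Binding constraints: labor, clay. The basis is B = [[2,1],[1,1]] with det 1.
Per unit increase in labor, x* moves by d = (1, -1).
The basis stays optimal until wheel time becomes binding; allowable increase = 4 hr.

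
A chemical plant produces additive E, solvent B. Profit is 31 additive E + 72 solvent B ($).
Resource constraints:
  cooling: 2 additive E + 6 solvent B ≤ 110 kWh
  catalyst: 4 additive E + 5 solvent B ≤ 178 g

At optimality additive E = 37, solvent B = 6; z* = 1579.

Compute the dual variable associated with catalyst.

Check each constraint at x*: cooling 110/110 (tight); catalyst 178/178 (tight).
The binding rows give the dual system: 2·y_cooling + 4·y_catalyst = 31 and 6·y_cooling + 5·y_catalyst = 72.
→ y_cooling = 9.5 and y_catalyst = 3.
Shadow price of catalyst = 3.

3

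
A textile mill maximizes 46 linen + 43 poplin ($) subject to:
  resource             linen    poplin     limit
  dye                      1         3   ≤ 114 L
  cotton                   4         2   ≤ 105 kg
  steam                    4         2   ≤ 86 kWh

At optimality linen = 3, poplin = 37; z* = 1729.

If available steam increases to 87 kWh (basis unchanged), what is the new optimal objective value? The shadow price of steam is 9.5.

Δb = 1, so new z* = 1729 + (9.5)·(1) = 1729 + 9.5 = 1738.5.

1738.5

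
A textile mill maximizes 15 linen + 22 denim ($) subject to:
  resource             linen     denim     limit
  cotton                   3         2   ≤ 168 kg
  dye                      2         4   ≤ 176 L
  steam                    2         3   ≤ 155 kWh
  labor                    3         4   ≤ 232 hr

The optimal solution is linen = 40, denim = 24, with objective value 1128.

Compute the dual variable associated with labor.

At the optimum: cotton uses 168 of 168 (binding); dye uses 176 of 176 (binding); steam uses 152 of 155 (slack = 3); labor uses 216 of 232 (slack = 16).
By complementary slackness, y = 0 for the non-binding constraints.
The binding rows give the dual system: 3·y_cotton + 2·y_dye = 15 and 2·y_cotton + 4·y_dye = 22.
→ y_cotton = 2 and y_dye = 4.5.
Shadow price of labor = 0.

0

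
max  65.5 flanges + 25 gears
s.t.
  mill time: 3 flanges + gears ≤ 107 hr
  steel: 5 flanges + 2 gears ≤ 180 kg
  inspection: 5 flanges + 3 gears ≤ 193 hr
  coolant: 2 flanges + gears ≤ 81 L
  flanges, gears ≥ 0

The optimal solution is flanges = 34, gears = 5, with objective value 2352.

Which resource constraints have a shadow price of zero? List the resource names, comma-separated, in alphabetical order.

coolant, inspection

mill time: 107/107 (binding)
steel: 180/180 (binding)
inspection: 185/193 (slack 8)
coolant: 73/81 (slack 8)
By complementary slackness, a constraint with positive slack has shadow price 0 → coolant, inspection.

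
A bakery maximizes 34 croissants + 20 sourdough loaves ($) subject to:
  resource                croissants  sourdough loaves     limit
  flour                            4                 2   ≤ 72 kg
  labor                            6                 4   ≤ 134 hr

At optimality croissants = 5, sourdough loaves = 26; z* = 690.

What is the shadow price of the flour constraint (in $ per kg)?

4

At the optimum: flour uses 72 of 72 (binding); labor uses 134 of 134 (binding).
Dual feasibility on the basic columns requires 4·y_flour + 6·y_labor = 34, 2·y_flour + 4·y_labor = 20.
Solving: y_flour = 4, y_labor = 3.
Shadow price of flour = 4.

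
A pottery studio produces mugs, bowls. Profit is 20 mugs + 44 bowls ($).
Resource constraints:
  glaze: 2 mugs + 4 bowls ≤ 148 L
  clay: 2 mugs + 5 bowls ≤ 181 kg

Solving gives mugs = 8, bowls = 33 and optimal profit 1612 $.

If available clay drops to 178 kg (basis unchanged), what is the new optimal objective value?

At the optimum: glaze uses 148 of 148 (binding); clay uses 181 of 181 (binding).
The binding rows give the dual system: 2·y_glaze + 2·y_clay = 20 and 4·y_glaze + 5·y_clay = 44.
This yields shadow prices y_glaze = 6, y_clay = 4.
Δz = y_clay·Δb = 4 × (-3) = -12, so new z* = 1612 − 12 = 1600.

1600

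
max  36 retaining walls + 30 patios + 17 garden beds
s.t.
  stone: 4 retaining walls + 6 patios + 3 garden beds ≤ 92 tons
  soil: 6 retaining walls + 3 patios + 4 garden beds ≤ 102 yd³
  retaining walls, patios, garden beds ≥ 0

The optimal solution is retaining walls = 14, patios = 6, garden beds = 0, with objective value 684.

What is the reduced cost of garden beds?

-8

Both stone and soil are binding at x*.
The binding rows give the dual system: 4·y_stone + 6·y_soil = 36 and 6·y_stone + 3·y_soil = 30.
This yields shadow prices y_stone = 3, y_soil = 4.
Reduced cost of garden beds: c₃ − yᵀa₃ = 17 − (3·3 + 4·4) = 17 − 25 = -8.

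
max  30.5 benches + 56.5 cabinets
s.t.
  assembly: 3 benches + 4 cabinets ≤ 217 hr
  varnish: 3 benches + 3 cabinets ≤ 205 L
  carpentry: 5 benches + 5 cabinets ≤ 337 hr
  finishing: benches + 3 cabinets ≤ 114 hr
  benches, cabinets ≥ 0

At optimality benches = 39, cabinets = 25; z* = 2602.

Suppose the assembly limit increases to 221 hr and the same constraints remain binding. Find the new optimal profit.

Check each constraint at x*: assembly 217/217 (tight); varnish 192/205 (slack 13); carpentry 320/337 (slack 17); finishing 114/114 (tight).
Slack constraints have shadow price 0 (complementary slackness).
The binding rows give the dual system: 3·y_assembly + 1·y_finishing = 30.5 and 4·y_assembly + 3·y_finishing = 56.5.
Solving: y_assembly = 7, y_finishing = 9.5.
Δz = y_assembly·Δb = 7 × (4) = 28, so new z* = 2602 + 28 = 2630.

2630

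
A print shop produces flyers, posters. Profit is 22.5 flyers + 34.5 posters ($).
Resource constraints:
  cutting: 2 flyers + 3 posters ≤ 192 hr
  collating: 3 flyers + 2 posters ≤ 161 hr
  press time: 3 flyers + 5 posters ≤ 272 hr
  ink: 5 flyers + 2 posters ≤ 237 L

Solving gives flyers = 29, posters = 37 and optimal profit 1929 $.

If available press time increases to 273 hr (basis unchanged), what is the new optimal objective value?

1935.5

Binding: collating and press time. Non-binding: cutting (23 unused), ink (18 unused).
Slack constraints have shadow price 0 (complementary slackness).
The binding rows give the dual system: 3·y_collating + 3·y_press time = 22.5 and 2·y_collating + 5·y_press time = 34.5.
This yields shadow prices y_collating = 1, y_press time = 6.5.
Δz = y_press time·Δb = 6.5 × (1) = 6.5, so new z* = 1929 + 6.5 = 1935.5.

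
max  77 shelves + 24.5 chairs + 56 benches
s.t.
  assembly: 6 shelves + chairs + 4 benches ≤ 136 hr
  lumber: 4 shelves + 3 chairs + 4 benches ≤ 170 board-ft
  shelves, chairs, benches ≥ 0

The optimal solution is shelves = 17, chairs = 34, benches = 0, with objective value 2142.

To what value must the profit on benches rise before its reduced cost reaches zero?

At the optimum: assembly uses 136 of 136 (binding); lumber uses 170 of 170 (binding).
Dual feasibility on the basic columns requires 6·y_assembly + 4·y_lumber = 77, 1·y_assembly + 3·y_lumber = 24.5.
→ y_assembly = 9.5 and y_lumber = 5.
benches enters the basis when its profit ≥ yᵀa₃ = 9.5·4 + 5·4 = 58.

58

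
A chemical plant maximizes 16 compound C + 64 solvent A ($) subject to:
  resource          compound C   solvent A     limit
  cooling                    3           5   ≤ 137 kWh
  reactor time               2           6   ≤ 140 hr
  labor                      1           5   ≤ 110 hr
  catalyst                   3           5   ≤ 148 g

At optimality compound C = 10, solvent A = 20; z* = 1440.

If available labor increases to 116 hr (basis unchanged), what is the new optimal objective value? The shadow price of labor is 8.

Δb = 6, so new z* = 1440 + (8)·(6) = 1440 + 48 = 1488.

1488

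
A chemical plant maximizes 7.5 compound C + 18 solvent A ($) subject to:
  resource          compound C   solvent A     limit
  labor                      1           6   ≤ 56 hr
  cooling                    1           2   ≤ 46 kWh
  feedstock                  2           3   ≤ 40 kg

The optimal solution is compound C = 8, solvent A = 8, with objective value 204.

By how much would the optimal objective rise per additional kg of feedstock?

Check each constraint at x*: labor 56/56 (tight); cooling 24/46 (slack 22); feedstock 40/40 (tight).
Slack constraints have shadow price 0 (complementary slackness).
Dual feasibility on the basic columns requires 1·y_labor + 2·y_feedstock = 7.5, 6·y_labor + 3·y_feedstock = 18.
This yields shadow prices y_labor = 1.5, y_feedstock = 3.
Shadow price of feedstock = 3.

3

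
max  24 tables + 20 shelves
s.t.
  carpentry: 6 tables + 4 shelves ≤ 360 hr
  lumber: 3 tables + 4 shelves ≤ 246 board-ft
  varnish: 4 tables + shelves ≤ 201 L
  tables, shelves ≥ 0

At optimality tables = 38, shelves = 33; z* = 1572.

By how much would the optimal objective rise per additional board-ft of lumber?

Binding: carpentry and lumber. Non-binding: varnish (16 unused).
Since varnish is not tight, its dual is 0.
From A_Bᵀ y = c: 6·y_carpentry + 3·y_lumber = 24; 4·y_carpentry + 4·y_lumber = 20.
Solving: y_carpentry = 3, y_lumber = 2.
Shadow price of lumber = 2.

2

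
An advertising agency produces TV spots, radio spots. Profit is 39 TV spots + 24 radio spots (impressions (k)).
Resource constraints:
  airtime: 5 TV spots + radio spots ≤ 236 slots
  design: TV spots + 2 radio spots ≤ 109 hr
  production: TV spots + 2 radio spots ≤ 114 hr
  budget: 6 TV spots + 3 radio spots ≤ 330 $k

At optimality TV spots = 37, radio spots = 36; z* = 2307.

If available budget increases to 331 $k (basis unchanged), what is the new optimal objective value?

Check each constraint at x*: airtime 221/236 (slack 15); design 109/109 (tight); production 109/114 (slack 5); budget 330/330 (tight).
Since airtime, production are not tight, their duals are 0.
The binding rows give the dual system: 1·y_design + 6·y_budget = 39 and 2·y_design + 3·y_budget = 24.
This yields shadow prices y_design = 3, y_budget = 6.
Δz = y_budget·Δb = 6 × (1) = 6, so new z* = 2307 + 6 = 2313.

2313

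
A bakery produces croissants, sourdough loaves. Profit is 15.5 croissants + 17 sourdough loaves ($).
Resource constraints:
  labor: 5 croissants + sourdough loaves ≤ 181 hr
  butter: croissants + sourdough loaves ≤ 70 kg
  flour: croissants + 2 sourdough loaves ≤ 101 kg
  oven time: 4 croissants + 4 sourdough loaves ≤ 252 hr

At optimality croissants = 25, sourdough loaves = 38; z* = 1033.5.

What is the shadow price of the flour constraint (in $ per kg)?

1.5

Binding: flour and oven time. Non-binding: labor (18 unused), butter (7 unused).
Slack constraints have shadow price 0 (complementary slackness).
From A_Bᵀ y = c: 1·y_flour + 4·y_oven time = 15.5; 2·y_flour + 4·y_oven time = 17.
→ y_flour = 1.5 and y_oven time = 3.5.
Shadow price of flour = 1.5.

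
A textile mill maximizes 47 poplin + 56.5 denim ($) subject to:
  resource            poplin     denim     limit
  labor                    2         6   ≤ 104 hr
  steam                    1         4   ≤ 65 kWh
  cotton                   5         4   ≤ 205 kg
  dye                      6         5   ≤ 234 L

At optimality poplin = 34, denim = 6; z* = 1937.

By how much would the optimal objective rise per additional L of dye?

At the optimum: labor uses 104 of 104 (binding); steam uses 58 of 65 (slack = 7); cotton uses 194 of 205 (slack = 11); dye uses 234 of 234 (binding).
Since steam, cotton are not tight, their duals are 0.
From A_Bᵀ y = c: 2·y_labor + 6·y_dye = 47; 6·y_labor + 5·y_dye = 56.5.
This yields shadow prices y_labor = 4, y_dye = 6.5.
Shadow price of dye = 6.5.

6.5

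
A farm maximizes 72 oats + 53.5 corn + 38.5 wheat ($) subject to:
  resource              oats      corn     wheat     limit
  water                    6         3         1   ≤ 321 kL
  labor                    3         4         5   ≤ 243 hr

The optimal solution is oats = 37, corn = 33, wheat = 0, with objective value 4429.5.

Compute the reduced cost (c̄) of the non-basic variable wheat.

-5

Both water and labor are binding at x*.
The binding rows give the dual system: 6·y_water + 3·y_labor = 72 and 3·y_water + 4·y_labor = 53.5.
This yields shadow prices y_water = 8.5, y_labor = 7.
Reduced cost of wheat: c₃ − yᵀa₃ = 38.5 − (8.5·1 + 7·5) = 38.5 − 43.5 = -5.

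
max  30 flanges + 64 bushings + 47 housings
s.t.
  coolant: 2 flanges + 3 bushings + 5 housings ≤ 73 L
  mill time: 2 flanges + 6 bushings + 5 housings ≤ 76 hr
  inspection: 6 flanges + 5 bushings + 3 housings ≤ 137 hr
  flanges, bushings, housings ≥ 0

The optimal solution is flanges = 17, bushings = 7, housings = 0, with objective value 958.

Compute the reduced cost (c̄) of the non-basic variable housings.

Binding: mill time and inspection. Non-binding: coolant (18 unused).
By complementary slackness, y = 0 for the non-binding constraint.
From A_Bᵀ y = c: 2·y_mill time + 6·y_inspection = 30; 6·y_mill time + 5·y_inspection = 64.
Solving: y_mill time = 9, y_inspection = 2.
Reduced cost of housings: c₃ − yᵀa₃ = 47 − (9·5 + 2·3) = 47 − 51 = -4.

-4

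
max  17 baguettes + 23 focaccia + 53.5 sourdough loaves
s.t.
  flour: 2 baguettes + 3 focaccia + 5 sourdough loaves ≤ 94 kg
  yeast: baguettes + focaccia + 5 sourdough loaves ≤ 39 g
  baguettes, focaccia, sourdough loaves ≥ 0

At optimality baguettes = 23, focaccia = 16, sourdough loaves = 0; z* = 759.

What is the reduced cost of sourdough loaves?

Check each constraint at x*: flour 94/94 (tight); yeast 39/39 (tight).
Dual feasibility on the basic columns requires 2·y_flour + 1·y_yeast = 17, 3·y_flour + 1·y_yeast = 23.
→ y_flour = 6 and y_yeast = 5.
Reduced cost of sourdough loaves: c₃ − yᵀa₃ = 53.5 − (6·5 + 5·5) = 53.5 − 55 = -1.5.

-1.5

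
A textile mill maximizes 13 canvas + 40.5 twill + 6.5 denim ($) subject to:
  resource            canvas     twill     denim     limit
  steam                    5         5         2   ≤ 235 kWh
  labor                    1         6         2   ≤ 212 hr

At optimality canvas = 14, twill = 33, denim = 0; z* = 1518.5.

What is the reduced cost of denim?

-7.5

Check each constraint at x*: steam 235/235 (tight); labor 212/212 (tight).
The binding rows give the dual system: 5·y_steam + 1·y_labor = 13 and 5·y_steam + 6·y_labor = 40.5.
Solving: y_steam = 1.5, y_labor = 5.5.
Reduced cost of denim: c₃ − yᵀa₃ = 6.5 − (1.5·2 + 5.5·2) = 6.5 − 14 = -7.5.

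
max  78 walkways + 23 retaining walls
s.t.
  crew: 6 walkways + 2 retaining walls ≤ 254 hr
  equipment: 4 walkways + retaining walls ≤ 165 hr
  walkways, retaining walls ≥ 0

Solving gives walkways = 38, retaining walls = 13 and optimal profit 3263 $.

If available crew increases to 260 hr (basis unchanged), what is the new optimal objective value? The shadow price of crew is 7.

3305

Δb = 6, so new z* = 3263 + (7)·(6) = 3263 + 42 = 3305.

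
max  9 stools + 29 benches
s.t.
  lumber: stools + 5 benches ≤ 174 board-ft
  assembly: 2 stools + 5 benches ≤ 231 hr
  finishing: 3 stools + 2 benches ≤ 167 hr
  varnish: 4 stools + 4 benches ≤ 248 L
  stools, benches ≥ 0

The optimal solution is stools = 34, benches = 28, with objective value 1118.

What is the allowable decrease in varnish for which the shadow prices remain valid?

108.8

Binding constraints: lumber, varnish. The basis is B = [[1,5],[4,4]] with det -16.
Per unit decrease in varnish, x* moves by d = (-0.3125, 0.0625).
The basis stays optimal until stools reaches 0; allowable decrease = 108.8 L.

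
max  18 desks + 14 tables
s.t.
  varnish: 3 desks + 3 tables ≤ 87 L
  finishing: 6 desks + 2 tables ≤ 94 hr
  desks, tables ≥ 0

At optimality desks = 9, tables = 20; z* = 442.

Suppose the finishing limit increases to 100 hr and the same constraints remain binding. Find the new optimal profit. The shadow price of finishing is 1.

Δb = 6, so new z* = 442 + (1)·(6) = 442 + 6 = 448.

448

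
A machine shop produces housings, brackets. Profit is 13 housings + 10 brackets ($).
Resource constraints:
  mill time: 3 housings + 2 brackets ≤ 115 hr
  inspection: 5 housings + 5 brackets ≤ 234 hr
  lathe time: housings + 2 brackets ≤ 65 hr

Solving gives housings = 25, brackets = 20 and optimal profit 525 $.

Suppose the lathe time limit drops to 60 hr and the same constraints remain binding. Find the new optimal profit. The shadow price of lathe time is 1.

Δb = -5, so new z* = 525 + (1)·(-5) = 525 − 5 = 520.

520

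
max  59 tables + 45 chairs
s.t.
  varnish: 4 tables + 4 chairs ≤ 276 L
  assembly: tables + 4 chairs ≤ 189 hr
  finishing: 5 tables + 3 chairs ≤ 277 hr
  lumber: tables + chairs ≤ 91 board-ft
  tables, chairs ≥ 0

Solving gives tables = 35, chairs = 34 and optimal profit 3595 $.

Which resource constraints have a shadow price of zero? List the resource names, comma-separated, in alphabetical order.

assembly, lumber

varnish: 276/276 (binding)
assembly: 171/189 (slack 18)
finishing: 277/277 (binding)
lumber: 69/91 (slack 22)
By complementary slackness, a constraint with positive slack has shadow price 0 → assembly, lumber.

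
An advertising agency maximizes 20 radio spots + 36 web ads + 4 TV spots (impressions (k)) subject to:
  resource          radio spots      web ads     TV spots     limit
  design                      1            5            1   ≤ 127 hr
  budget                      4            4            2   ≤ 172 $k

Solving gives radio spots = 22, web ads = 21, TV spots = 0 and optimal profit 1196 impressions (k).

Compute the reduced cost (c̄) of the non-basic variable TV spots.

Check each constraint at x*: design 127/127 (tight); budget 172/172 (tight).
Dual feasibility on the basic columns requires 1·y_design + 4·y_budget = 20, 5·y_design + 4·y_budget = 36.
This yields shadow prices y_design = 4, y_budget = 4.
Reduced cost of TV spots: c₃ − yᵀa₃ = 4 − (4·1 + 4·2) = 4 − 12 = -8.

-8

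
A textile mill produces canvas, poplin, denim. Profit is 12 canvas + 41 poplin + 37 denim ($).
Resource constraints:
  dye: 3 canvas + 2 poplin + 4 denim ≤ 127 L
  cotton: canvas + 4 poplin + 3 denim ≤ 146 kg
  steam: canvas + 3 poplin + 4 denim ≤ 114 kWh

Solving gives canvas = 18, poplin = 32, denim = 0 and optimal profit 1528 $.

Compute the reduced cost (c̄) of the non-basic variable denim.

Check each constraint at x*: dye 118/127 (slack 9); cotton 146/146 (tight); steam 114/114 (tight).
Slack constraints have shadow price 0 (complementary slackness).
From A_Bᵀ y = c: 1·y_cotton + 1·y_steam = 12; 4·y_cotton + 3·y_steam = 41.
Solving: y_cotton = 5, y_steam = 7.
Reduced cost of denim: c₃ − yᵀa₃ = 37 − (5·3 + 7·4) = 37 − 43 = -6.

-6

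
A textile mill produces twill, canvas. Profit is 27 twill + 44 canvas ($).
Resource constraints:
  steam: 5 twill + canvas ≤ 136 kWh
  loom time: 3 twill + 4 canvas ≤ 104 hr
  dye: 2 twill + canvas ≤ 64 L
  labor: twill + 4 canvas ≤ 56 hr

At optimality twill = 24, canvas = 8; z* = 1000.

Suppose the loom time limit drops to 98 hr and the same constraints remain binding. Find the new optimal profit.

952

Check each constraint at x*: steam 128/136 (slack 8); loom time 104/104 (tight); dye 56/64 (slack 8); labor 56/56 (tight).
Slack constraints have shadow price 0 (complementary slackness).
The binding rows give the dual system: 3·y_loom time + 1·y_labor = 27 and 4·y_loom time + 4·y_labor = 44.
This yields shadow prices y_loom time = 8, y_labor = 3.
Δz = y_loom time·Δb = 8 × (-6) = -48, so new z* = 1000 − 48 = 952.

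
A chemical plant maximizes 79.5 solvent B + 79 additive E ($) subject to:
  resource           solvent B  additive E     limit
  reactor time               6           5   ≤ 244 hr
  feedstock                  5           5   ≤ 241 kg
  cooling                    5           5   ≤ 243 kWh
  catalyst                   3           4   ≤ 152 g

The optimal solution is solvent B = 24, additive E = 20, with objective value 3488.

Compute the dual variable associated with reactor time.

9

Check each constraint at x*: reactor time 244/244 (tight); feedstock 220/241 (slack 21); cooling 220/243 (slack 23); catalyst 152/152 (tight).
Since feedstock, cooling are not tight, their duals are 0.
The binding rows give the dual system: 6·y_reactor time + 3·y_catalyst = 79.5 and 5·y_reactor time + 4·y_catalyst = 79.
Solving: y_reactor time = 9, y_catalyst = 8.5.
Shadow price of reactor time = 9.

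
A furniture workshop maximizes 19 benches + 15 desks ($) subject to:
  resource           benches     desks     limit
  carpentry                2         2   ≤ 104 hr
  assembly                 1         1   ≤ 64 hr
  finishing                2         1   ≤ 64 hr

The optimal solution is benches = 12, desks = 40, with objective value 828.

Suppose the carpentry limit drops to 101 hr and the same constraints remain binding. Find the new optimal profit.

811.5

Binding: carpentry and finishing. Non-binding: assembly (12 unused).
Slack constraints have shadow price 0 (complementary slackness).
The binding rows give the dual system: 2·y_carpentry + 2·y_finishing = 19 and 2·y_carpentry + 1·y_finishing = 15.
Solving: y_carpentry = 5.5, y_finishing = 4.
Δz = y_carpentry·Δb = 5.5 × (-3) = -16.5, so new z* = 828 − 16.5 = 811.5.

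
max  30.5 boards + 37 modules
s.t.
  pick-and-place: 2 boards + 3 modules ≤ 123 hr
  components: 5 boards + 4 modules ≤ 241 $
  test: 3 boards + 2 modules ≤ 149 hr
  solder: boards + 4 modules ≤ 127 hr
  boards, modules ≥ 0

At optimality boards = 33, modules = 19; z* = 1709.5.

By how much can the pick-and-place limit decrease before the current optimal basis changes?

Binding constraints: pick-and-place, components. The basis is B = [[2,3],[5,4]] with det -7.
Per unit decrease in pick-and-place, x* moves by d = (0.5714, -0.7143).
The basis stays optimal until modules reaches 0; allowable decrease = 26.6 hr.

26.6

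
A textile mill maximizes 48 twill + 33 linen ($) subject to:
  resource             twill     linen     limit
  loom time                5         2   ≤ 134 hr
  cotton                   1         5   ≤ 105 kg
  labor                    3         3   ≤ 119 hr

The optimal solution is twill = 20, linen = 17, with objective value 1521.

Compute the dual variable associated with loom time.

9

Binding: loom time and cotton. Non-binding: labor (8 unused).
Slack constraints have shadow price 0 (complementary slackness).
Dual feasibility on the basic columns requires 5·y_loom time + 1·y_cotton = 48, 2·y_loom time + 5·y_cotton = 33.
Solving: y_loom time = 9, y_cotton = 3.
Shadow price of loom time = 9.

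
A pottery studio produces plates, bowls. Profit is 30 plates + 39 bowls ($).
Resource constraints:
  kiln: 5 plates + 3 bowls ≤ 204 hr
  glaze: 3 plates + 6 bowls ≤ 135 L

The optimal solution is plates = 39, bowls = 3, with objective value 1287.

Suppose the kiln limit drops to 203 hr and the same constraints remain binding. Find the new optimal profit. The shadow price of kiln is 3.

Δb = -1, so new z* = 1287 + (3)·(-1) = 1287 − 3 = 1284.

1284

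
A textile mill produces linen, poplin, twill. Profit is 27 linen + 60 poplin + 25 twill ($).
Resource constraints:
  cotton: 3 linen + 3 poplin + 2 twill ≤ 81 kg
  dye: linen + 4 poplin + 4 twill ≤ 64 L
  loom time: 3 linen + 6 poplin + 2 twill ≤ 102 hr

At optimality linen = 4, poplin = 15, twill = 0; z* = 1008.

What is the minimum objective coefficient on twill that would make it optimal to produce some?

28

Check each constraint at x*: cotton 57/81 (slack 24); dye 64/64 (tight); loom time 102/102 (tight).
Slack constraints have shadow price 0 (complementary slackness).
From A_Bᵀ y = c: 1·y_dye + 3·y_loom time = 27; 4·y_dye + 6·y_loom time = 60.
→ y_dye = 3 and y_loom time = 8.
twill enters the basis when its profit ≥ yᵀa₃ = 3·4 + 8·2 = 28.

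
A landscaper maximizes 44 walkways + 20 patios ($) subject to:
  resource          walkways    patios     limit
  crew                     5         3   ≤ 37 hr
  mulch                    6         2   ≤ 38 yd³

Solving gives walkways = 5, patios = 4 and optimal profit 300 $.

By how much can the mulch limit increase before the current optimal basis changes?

6.4

Binding constraints: crew, mulch. The basis is B = [[5,3],[6,2]] with det -8.
Per unit increase in mulch, x* moves by d = (0.375, -0.625).
The basis stays optimal until patios reaches 0; allowable increase = 6.4 yd³.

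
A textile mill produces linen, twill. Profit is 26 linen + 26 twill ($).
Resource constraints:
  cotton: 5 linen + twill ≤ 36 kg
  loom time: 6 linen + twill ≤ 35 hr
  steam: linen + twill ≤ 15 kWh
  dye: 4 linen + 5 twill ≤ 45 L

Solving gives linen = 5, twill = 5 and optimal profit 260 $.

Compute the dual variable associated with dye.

At the optimum: cotton uses 30 of 36 (slack = 6); loom time uses 35 of 35 (binding); steam uses 10 of 15 (slack = 5); dye uses 45 of 45 (binding).
By complementary slackness, y = 0 for the non-binding constraints.
From A_Bᵀ y = c: 6·y_loom time + 4·y_dye = 26; 1·y_loom time + 5·y_dye = 26.
This yields shadow prices y_loom time = 1, y_dye = 5.
Shadow price of dye = 5.

5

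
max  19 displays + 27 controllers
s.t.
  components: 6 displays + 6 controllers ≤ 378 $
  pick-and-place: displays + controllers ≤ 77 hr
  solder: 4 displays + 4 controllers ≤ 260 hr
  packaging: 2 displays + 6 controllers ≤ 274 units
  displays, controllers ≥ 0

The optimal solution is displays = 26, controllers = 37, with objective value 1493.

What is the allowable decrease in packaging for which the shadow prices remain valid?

Binding constraints: components, packaging. The basis is B = [[6,6],[2,6]] with det 24.
Per unit decrease in packaging, x* moves by d = (0.25, -0.25).
The basis stays optimal until controllers reaches 0; allowable decrease = 148 units.

148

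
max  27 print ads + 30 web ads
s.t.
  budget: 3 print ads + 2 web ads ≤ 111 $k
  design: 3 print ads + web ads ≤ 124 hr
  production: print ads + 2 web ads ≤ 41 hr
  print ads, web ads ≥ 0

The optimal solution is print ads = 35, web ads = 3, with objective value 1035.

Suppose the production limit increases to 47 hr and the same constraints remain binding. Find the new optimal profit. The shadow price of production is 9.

Δb = 6, so new z* = 1035 + (9)·(6) = 1035 + 54 = 1089.

1089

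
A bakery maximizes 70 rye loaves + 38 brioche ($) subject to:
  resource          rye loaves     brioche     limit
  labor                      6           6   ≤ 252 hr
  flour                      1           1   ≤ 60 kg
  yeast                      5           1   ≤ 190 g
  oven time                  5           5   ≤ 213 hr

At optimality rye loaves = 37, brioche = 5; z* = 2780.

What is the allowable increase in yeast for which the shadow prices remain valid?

Binding constraints: labor, yeast. The basis is B = [[6,6],[5,1]] with det -24.
Per unit increase in yeast, x* moves by d = (0.25, -0.25).
The basis stays optimal until brioche reaches 0; allowable increase = 20 g.

20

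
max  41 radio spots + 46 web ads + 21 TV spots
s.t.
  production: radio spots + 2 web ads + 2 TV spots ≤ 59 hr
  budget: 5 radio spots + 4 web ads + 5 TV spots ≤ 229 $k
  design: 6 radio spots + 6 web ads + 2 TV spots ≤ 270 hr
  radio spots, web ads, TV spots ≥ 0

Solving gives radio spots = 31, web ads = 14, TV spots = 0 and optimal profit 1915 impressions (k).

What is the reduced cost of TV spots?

Binding: production and design. Non-binding: budget (18 unused).
Slack constraints have shadow price 0 (complementary slackness).
Dual feasibility on the basic columns requires 1·y_production + 6·y_design = 41, 2·y_production + 6·y_design = 46.
→ y_production = 5 and y_design = 6.
Reduced cost of TV spots: c₃ − yᵀa₃ = 21 − (5·2 + 6·2) = 21 − 22 = -1.

-1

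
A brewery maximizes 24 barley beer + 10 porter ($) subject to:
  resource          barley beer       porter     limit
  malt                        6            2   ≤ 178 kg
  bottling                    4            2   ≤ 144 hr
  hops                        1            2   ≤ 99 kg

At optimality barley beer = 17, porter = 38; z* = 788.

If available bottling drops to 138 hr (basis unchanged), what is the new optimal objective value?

Binding: malt and bottling. Non-binding: hops (6 unused).
By complementary slackness, y = 0 for the non-binding constraint.
The binding rows give the dual system: 6·y_malt + 4·y_bottling = 24 and 2·y_malt + 2·y_bottling = 10.
→ y_malt = 2 and y_bottling = 3.
Δz = y_bottling·Δb = 3 × (-6) = -18, so new z* = 788 − 18 = 770.

770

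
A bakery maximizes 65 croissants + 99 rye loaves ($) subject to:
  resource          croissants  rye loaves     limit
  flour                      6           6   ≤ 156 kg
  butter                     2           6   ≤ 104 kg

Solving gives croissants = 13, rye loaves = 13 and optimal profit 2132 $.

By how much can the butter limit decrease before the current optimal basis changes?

Binding constraints: flour, butter. The basis is B = [[6,6],[2,6]] with det 24.
Per unit decrease in butter, x* moves by d = (0.25, -0.25).
The basis stays optimal until rye loaves reaches 0; allowable decrease = 52 kg.

52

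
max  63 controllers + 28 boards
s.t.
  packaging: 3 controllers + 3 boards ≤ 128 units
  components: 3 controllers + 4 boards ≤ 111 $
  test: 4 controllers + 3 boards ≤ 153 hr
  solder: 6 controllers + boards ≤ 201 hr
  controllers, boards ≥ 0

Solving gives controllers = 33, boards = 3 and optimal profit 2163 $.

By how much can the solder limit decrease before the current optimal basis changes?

173.25

Binding constraints: components, solder. The basis is B = [[3,4],[6,1]] with det -21.
Per unit decrease in solder, x* moves by d = (-0.1905, 0.1429).
The basis stays optimal until controllers reaches 0; allowable decrease = 173.25 hr.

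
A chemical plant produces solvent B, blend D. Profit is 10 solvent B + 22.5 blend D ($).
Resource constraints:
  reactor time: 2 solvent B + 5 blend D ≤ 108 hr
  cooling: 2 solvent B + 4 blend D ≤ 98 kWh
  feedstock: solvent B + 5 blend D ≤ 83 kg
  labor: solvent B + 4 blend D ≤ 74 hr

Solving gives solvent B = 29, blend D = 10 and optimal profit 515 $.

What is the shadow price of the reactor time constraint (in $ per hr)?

Binding: reactor time and cooling. Non-binding: feedstock (4 unused), labor (5 unused).
By complementary slackness, y = 0 for the non-binding constraints.
The binding rows give the dual system: 2·y_reactor time + 2·y_cooling = 10 and 5·y_reactor time + 4·y_cooling = 22.5.
Solving: y_reactor time = 2.5, y_cooling = 2.5.
Shadow price of reactor time = 2.5.

2.5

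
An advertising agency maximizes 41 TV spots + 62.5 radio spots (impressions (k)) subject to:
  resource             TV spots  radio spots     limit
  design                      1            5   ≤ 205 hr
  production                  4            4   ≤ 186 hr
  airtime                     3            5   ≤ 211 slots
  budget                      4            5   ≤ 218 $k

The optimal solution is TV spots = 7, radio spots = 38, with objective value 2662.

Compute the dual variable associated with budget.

Check each constraint at x*: design 197/205 (slack 8); production 180/186 (slack 6); airtime 211/211 (tight); budget 218/218 (tight).
By complementary slackness, y = 0 for the non-binding constraints.
From A_Bᵀ y = c: 3·y_airtime + 4·y_budget = 41; 5·y_airtime + 5·y_budget = 62.5.
Solving: y_airtime = 9, y_budget = 3.5.
Shadow price of budget = 3.5.

3.5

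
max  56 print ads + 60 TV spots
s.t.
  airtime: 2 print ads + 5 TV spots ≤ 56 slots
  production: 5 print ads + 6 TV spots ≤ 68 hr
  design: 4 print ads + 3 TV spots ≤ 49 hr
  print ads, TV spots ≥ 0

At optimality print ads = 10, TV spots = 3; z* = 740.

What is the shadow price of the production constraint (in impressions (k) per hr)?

8

At the optimum: airtime uses 35 of 56 (slack = 21); production uses 68 of 68 (binding); design uses 49 of 49 (binding).
Slack constraints have shadow price 0 (complementary slackness).
Dual feasibility on the basic columns requires 5·y_production + 4·y_design = 56, 6·y_production + 3·y_design = 60.
This yields shadow prices y_production = 8, y_design = 4.
Shadow price of production = 8.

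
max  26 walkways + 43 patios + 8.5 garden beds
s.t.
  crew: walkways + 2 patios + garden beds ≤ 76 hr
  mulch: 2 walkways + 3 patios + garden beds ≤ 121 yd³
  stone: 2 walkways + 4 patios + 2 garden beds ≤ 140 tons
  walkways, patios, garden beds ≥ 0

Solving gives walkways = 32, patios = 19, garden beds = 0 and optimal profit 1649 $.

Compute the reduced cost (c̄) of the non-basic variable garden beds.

-8.5

Check each constraint at x*: crew 70/76 (slack 6); mulch 121/121 (tight); stone 140/140 (tight).
Slack constraints have shadow price 0 (complementary slackness).
The binding rows give the dual system: 2·y_mulch + 2·y_stone = 26 and 3·y_mulch + 4·y_stone = 43.
This yields shadow prices y_mulch = 9, y_stone = 4.
Reduced cost of garden beds: c₃ − yᵀa₃ = 8.5 − (9·1 + 4·2) = 8.5 − 17 = -8.5.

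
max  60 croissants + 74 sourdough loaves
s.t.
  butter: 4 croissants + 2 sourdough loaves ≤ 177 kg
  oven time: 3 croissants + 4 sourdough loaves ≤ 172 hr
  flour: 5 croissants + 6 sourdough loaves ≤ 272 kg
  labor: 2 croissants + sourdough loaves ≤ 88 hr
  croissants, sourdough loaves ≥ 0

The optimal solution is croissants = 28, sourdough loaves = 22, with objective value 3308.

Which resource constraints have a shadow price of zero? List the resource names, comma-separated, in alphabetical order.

butter, labor

butter: 156/177 (slack 21)
oven time: 172/172 (binding)
flour: 272/272 (binding)
labor: 78/88 (slack 10)
By complementary slackness, a constraint with positive slack has shadow price 0 → butter, labor.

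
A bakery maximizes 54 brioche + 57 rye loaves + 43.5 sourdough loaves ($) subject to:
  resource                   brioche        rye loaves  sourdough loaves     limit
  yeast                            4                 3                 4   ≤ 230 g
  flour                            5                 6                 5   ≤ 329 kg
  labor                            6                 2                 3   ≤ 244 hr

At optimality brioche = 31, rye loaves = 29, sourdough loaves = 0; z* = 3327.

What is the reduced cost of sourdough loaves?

Check each constraint at x*: yeast 211/230 (slack 19); flour 329/329 (tight); labor 244/244 (tight).
Since yeast is not tight, its dual is 0.
Dual feasibility on the basic columns requires 5·y_flour + 6·y_labor = 54, 6·y_flour + 2·y_labor = 57.
→ y_flour = 9 and y_labor = 1.5.
Reduced cost of sourdough loaves: c₃ − yᵀa₃ = 43.5 − (9·5 + 1.5·3) = 43.5 − 49.5 = -6.

-6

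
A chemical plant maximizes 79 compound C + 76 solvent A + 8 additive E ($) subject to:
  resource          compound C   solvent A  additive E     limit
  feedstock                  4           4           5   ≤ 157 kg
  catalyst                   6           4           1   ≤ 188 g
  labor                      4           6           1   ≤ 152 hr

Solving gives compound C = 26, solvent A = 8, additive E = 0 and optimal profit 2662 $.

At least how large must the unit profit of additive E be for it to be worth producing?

At the optimum: feedstock uses 136 of 157 (slack = 21); catalyst uses 188 of 188 (binding); labor uses 152 of 152 (binding).
By complementary slackness, y = 0 for the non-binding constraint.
The binding rows give the dual system: 6·y_catalyst + 4·y_labor = 79 and 4·y_catalyst + 6·y_labor = 76.
Solving: y_catalyst = 8.5, y_labor = 7.
additive E enters the basis when its profit ≥ yᵀa₃ = 8.5·1 + 7·1 = 15.5.

15.5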